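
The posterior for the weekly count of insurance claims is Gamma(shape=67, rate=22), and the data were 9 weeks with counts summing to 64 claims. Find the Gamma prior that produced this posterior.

A Gamma(α, β) prior (rate parametrization) on a Poisson rate with n observations summing to S gives posterior Gamma(α+S, β+n).
So α = 67 − 64 = 3 and β = 22 − 9 = 13.

Gamma(shape=3, rate=13)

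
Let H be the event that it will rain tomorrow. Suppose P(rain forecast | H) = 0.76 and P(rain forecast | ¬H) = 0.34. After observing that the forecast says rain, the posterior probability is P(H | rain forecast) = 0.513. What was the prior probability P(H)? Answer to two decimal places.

In odds form, posterior odds = prior odds × likelihood ratio, so prior odds = posterior odds ÷ LR.
Posterior odds = 0.513/(1−0.513) = 1.0534. LR = 0.76/0.34 = 2.2353.
Prior odds = 1.0534/2.2353 = 0.4713, so P(H) = 0.4713/(1+0.4713) ≈ 0.32.

P(H) = 0.32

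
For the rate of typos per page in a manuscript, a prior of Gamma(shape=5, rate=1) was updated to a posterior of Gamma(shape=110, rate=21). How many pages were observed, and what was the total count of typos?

n = 20 pages with total 105 typos

A Gamma(α, β) prior (rate parametrization) on a Poisson rate with n observations summing to S gives posterior Gamma(α+S, β+n).
Matching: Σxᵢ = 110 − 5 = 105 and n = 21 − 1 = 20.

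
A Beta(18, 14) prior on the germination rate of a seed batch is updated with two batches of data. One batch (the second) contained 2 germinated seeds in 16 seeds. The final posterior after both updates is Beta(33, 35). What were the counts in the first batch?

13 germinated seeds and 7 non-germinating seeds

Sequential conjugate updates are equivalent to a single update on the pooled data, so total successes = posterior α − prior α and total failures = posterior β − prior β.
Total across both batches: 33−18=15 germinated seeds, 35−14=21 non-germinating seeds.
Subtract the second batch: 15−2=13 germinated seeds and 21−14=7 non-germinating seeds.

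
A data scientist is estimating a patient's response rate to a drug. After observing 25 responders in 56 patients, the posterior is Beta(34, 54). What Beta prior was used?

Beta(9, 23)

Beta is conjugate to the binomial likelihood: posterior = Beta(α+s, β+f).
So α = 34 − 25 = 9 and β = 54 − 31 = 23.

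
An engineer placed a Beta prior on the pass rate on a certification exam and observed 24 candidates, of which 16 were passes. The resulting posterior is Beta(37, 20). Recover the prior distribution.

Under Beta–binomial conjugacy the posterior parameters are (α+s, β+f).
So α = 37 − 16 = 21 and β = 20 − 8 = 12.

Beta(21, 12)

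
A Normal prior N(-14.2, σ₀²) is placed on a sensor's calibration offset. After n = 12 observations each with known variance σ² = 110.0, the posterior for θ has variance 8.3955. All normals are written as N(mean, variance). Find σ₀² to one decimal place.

For the Normal–Normal model with known σ², precisions add: τ_n = τ₀ + n/σ².
So 1/σ₀² = 1/8.3955 − 12/110.0 = 0.119111 − 0.109091 = 0.010020.
Hence σ₀² = 1/0.010020 ≈ 99.8.

σ₀² = 99.8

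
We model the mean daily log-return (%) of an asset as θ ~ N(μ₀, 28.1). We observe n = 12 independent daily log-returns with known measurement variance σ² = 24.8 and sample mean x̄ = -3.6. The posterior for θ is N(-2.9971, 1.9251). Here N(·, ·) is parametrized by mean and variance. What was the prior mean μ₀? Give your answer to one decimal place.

μ₀ = 5.2

The posterior mean is a precision-weighted average: μ_n = (τ₀μ₀ + τ_data·x̄)/(τ₀+τ_data), with τ₀=1/σ₀² and τ_data=n/σ².
Here τ₀ = 1/28.1 = 0.035587 and τ_data = 12/24.8 = 0.483871, so τ_n = 0.519458.
Rearranging for μ₀: μ₀ = (μ_n·τ_n − τ_data·x̄)/τ₀ = (-2.9971·0.519458 − 0.483871·-3.6) / 0.035587 = 0.185068/0.035587 ≈ 5.2.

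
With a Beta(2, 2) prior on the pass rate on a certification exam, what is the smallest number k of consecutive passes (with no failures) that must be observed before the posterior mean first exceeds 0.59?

k = 1

After k passes and 0 failures the posterior is Beta(2+k, 2), with mean (2+k)/(2+2+k).
Set (2+k)/(4+k) > 0.59 and solve: k > (0.59·4 − 2)/(1 − 0.59) = 0.878.
The smallest integer exceeding 0.878 is 1, and checking k=1: (3)/(5) = 0.6000 > 0.59.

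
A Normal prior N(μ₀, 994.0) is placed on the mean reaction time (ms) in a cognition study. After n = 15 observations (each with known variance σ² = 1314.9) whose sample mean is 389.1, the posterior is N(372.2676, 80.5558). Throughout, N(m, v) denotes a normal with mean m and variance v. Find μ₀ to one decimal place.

μ₀ = 181.4

With known observation variance, the Normal–Normal posterior has precision τ_n = τ₀ + n/σ² and mean μ_n = (τ₀μ₀ + (n/σ²)x̄)/τ_n.
Here τ₀ = 1/994.0 = 0.001006 and τ_data = 15/1314.9 = 0.011408, so τ_n = 0.012414.
Rearranging for μ₀: μ₀ = (μ_n·τ_n − τ_data·x̄)/τ₀ = (372.2676·0.012414 − 0.011408·389.1) / 0.001006 = 0.182477/0.001006 ≈ 181.4.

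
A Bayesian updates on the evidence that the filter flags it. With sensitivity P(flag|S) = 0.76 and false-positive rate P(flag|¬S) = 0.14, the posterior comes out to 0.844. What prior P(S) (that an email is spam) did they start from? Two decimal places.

P(S) = 0.50

Bayes' rule in odds form gives O(S|E) = O(S)·[P(E|S)/P(E|¬S)], hence O(S) = O(S|E)/LR.
Posterior odds = 0.844/(1−0.844) = 5.4103. LR = 0.76/0.14 = 5.4286.
Prior odds = 5.4103/5.4286 = 0.9966, so P(S) = 0.9966/(1+0.9966) ≈ 0.50.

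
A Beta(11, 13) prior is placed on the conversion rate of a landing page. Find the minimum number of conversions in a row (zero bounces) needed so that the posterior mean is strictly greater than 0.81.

After k conversions and 0 bounces the posterior is Beta(11+k, 13), with mean (11+k)/(11+13+k).
Set (11+k)/(24+k) > 0.81 and solve: k > (0.81·24 − 11)/(1 − 0.81) = 44.421.
The smallest integer exceeding 44.421 is 45.

k = 45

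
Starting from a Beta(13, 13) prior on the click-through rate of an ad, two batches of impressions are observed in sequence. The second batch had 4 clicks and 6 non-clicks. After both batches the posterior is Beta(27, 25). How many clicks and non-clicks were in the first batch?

10 clicks and 6 non-clicks

Because Beta–binomial updating is additive in the counts, the combined data contributed (α_post−α_prior, β_post−β_prior) successes and failures.
Total across both batches: 27−13=14 clicks, 25−13=12 non-clicks.
Subtract the second batch: 14−4=10 clicks and 12−6=6 non-clicks.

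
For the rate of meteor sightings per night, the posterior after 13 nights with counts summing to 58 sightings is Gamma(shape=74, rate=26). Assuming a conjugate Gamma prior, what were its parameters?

Gamma(shape=16, rate=13)

A Gamma(α, β) prior (rate parametrization) on a Poisson rate with n observations summing to S gives posterior Gamma(α+S, β+n).
So α = 74 − 58 = 16 and β = 26 − 13 = 13.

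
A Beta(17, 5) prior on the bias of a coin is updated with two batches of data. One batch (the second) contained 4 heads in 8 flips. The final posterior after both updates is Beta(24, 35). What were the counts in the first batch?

3 heads and 26 tails

Sequential conjugate updates are equivalent to a single update on the pooled data, so total successes = posterior α − prior α and total failures = posterior β − prior β.
Total across both batches: 24−17=7 heads, 35−5=30 tails.
Subtract the second batch: 7−4=3 heads and 30−4=26 tails.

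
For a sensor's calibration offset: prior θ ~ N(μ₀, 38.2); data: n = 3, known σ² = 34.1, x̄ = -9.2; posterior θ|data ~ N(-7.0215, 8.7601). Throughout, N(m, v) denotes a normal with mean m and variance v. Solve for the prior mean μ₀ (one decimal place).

With known observation variance, the Normal–Normal posterior has precision τ_n = τ₀ + n/σ² and mean μ_n = (τ₀μ₀ + (n/σ²)x̄)/τ_n.
Here τ₀ = 1/38.2 = 0.026178 and τ_data = 3/34.1 = 0.087977, so τ_n = 0.114155.
Rearranging for μ₀: μ₀ = (μ_n·τ_n − τ_data·x̄)/τ₀ = (-7.0215·0.114155 − 0.087977·-9.2) / 0.026178 = 0.007849/0.026178 ≈ 0.3.

μ₀ = 0.3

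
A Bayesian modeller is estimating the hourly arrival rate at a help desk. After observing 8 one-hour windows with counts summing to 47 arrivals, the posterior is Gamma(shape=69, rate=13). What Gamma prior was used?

A Gamma(α, β) prior (rate parametrization) on a Poisson rate with n observations summing to S gives posterior Gamma(α+S, β+n).
So α = 69 − 47 = 22 and β = 13 − 8 = 5.

Gamma(shape=22, rate=5)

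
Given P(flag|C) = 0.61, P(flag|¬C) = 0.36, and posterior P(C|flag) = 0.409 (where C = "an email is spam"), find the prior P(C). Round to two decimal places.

P(C) = 0.29

Bayes' rule in odds form gives O(C|E) = O(C)·[P(E|C)/P(E|¬C)], hence O(C) = O(C|E)/LR.
Posterior odds = 0.409/(1−0.409) = 0.6920. LR = 0.61/0.36 = 1.6944.
Prior odds = 0.6920/1.6944 = 0.4084, so P(C) = 0.4084/(1+0.4084) ≈ 0.29.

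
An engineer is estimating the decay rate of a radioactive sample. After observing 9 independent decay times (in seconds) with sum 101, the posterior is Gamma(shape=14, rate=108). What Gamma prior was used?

For an exponential likelihood with a Gamma(α, β) prior on the rate, n observations with total T give posterior Gamma(α+n, β+T).
So α = 14 − 9 = 5 and β = 108 − 101 = 7.

Gamma(shape=5, rate=7)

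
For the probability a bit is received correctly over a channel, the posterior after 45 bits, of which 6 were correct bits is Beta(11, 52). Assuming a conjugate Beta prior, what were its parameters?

A Beta(α, β) prior with s successes and f failures in binomial data gives a Beta(α+s, β+f) posterior.
Subtract the data counts: 11−6=5, 52−39=13.

Beta(5, 13)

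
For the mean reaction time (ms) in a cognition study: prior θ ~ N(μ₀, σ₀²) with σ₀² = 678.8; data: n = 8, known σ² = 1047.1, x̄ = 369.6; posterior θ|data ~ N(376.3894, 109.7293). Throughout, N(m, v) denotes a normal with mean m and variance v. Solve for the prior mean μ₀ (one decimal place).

μ₀ = 411.6

The posterior mean is a precision-weighted average: μ_n = (τ₀μ₀ + τ_data·x̄)/(τ₀+τ_data), with τ₀=1/σ₀² and τ_data=n/σ².
Here τ₀ = 1/678.8 = 0.001473 and τ_data = 8/1047.1 = 0.007640, so τ_n = 0.009113.
Rearranging for μ₀: μ₀ = (μ_n·τ_n − τ_data·x̄)/τ₀ = (376.3894·0.009113 − 0.007640·369.6) / 0.001473 = 0.606293/0.001473 ≈ 411.6.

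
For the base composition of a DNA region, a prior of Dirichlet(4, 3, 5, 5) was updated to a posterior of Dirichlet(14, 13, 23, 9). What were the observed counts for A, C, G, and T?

counts (10, 10, 18, 4)

For a Dirichlet(α) prior with multinomial counts c, the posterior is Dirichlet(α + c) componentwise.
Counts are posterior − prior componentwise: 14−4=10, 13−3=10, 23−5=18, 9−5=4.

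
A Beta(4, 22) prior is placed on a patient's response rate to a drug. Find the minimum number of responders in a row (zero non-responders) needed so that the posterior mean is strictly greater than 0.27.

k = 5

After k responders and 0 non-responders the posterior is Beta(4+k, 22), with mean (4+k)/(4+22+k).
Set (4+k)/(26+k) > 0.27 and solve: k > (0.27·26 − 4)/(1 − 0.27) = 4.137.
The smallest integer exceeding 4.137 is 5, and checking k=5: (9)/(31) = 0.2903 > 0.27.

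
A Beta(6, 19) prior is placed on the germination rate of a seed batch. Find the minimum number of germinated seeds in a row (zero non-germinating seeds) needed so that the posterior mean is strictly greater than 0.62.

k = 26

After k germinated seeds and 0 non-germinating seeds the posterior is Beta(6+k, 19), with mean (6+k)/(6+19+k).
Set (6+k)/(25+k) > 0.62 and solve: k > (0.62·25 − 6)/(1 − 0.62) = 25.000.
The smallest integer exceeding 25.000 is 26, and checking k=26: (32)/(51) = 0.6275 > 0.62.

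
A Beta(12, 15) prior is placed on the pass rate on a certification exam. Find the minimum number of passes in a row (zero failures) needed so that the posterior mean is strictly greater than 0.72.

k = 27

After k passes and 0 failures the posterior is Beta(12+k, 15), with mean (12+k)/(12+15+k).
Set (12+k)/(27+k) > 0.72 and solve: k > (0.72·27 − 12)/(1 − 0.72) = 26.571.
The smallest integer exceeding 26.571 is 27.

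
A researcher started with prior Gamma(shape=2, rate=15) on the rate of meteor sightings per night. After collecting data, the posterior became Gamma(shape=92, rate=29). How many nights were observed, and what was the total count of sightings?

n = 14 nights with total 90 sightings

Gamma–Poisson conjugacy: posterior shape = α + Σxᵢ, posterior rate = β + n.
Matching: Σxᵢ = 92 − 2 = 90 and n = 29 − 15 = 14.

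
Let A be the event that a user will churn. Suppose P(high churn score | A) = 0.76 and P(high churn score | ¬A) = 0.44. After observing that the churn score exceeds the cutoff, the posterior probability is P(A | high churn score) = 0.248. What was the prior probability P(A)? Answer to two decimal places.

P(A) = 0.16

In odds form, posterior odds = prior odds × likelihood ratio, so prior odds = posterior odds ÷ LR.
Posterior odds = 0.248/(1−0.248) = 0.3298. LR = 0.76/0.44 = 1.7273.
Prior odds = 0.3298/1.7273 = 0.1909, so P(A) = 0.1909/(1+0.1909) ≈ 0.16.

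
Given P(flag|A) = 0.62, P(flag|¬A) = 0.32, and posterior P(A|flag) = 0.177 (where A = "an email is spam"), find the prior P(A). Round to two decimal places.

P(A) = 0.10

Bayes' rule in odds form gives O(A|E) = O(A)·[P(E|A)/P(E|¬A)], hence O(A) = O(A|E)/LR.
Posterior odds = 0.177/(1−0.177) = 0.2151. LR = 0.62/0.32 = 1.9375.
Prior odds = 0.2151/1.9375 = 0.1110, so P(A) = 0.1110/(1+0.1110) ≈ 0.10.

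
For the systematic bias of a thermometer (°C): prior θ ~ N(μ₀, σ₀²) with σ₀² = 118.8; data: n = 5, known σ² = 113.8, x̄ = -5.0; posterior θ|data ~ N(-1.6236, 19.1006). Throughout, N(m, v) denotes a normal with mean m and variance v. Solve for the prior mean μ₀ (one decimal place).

μ₀ = 16.0

The posterior mean is a precision-weighted average: μ_n = (τ₀μ₀ + τ_data·x̄)/(τ₀+τ_data), with τ₀=1/σ₀² and τ_data=n/σ².
Here τ₀ = 1/118.8 = 0.008418 and τ_data = 5/113.8 = 0.043937, so τ_n = 0.052355.
Rearranging for μ₀: μ₀ = (μ_n·τ_n − τ_data·x̄)/τ₀ = (-1.6236·0.052355 − 0.043937·-5.0) / 0.008418 = 0.134681/0.008418 ≈ 16.0.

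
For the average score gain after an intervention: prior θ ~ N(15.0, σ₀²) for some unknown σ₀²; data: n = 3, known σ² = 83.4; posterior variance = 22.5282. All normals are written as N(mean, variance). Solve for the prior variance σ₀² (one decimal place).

Posterior precision equals prior precision plus data precision: 1/σ_n² = 1/σ₀² + n/σ².
So 1/σ₀² = 1/22.5282 − 3/83.4 = 0.044389 − 0.035971 = 0.008418.
Hence σ₀² = 1/0.008418 ≈ 118.8.

σ₀² = 118.8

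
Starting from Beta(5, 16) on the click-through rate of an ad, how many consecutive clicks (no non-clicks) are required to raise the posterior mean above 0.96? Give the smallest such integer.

k = 380

After k clicks and 0 non-clicks the posterior is Beta(5+k, 16), with mean (5+k)/(5+16+k).
Set (5+k)/(21+k) > 0.96 and solve: k > (0.96·21 − 5)/(1 − 0.96) = 379.000.
The smallest integer exceeding 379.000 is 380, and checking k=380: (385)/(401) = 0.9601 > 0.96.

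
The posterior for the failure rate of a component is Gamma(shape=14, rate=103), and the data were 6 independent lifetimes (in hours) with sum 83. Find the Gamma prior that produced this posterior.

Gamma(shape=8, rate=20)

For an exponential likelihood with a Gamma(α, β) prior on the rate, n observations with total T give posterior Gamma(α+n, β+T).
So α = 14 − 6 = 8 and β = 103 − 83 = 20.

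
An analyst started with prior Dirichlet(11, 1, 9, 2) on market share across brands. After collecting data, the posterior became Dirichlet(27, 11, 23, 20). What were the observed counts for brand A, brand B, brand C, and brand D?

counts (16, 10, 14, 18)

For a Dirichlet(α) prior with multinomial counts c, the posterior is Dirichlet(α + c) componentwise.
Counts are posterior − prior componentwise: 27−11=16, 11−1=10, 23−9=14, 20−2=18.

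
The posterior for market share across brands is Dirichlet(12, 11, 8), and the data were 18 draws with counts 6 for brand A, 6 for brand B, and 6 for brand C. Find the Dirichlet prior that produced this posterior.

For a Dirichlet(α) prior with multinomial counts c, the posterior is Dirichlet(α + c) componentwise.
Subtract each count from the matching posterior parameter: 12−6=6, 11−6=5, 8−6=2.

Dirichlet(6, 5, 2)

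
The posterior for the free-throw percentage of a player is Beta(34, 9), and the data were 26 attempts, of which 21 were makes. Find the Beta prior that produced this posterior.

Beta(13, 4)

Beta is conjugate to the binomial likelihood: posterior = Beta(a+s, b+f).
So a = 34 − 21 = 13 and b = 9 − 5 = 4.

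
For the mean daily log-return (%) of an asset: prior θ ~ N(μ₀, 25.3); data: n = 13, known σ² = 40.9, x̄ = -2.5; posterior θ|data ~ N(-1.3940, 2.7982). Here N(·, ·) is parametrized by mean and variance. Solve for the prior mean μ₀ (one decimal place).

The posterior mean is a precision-weighted average: μ_n = (τ₀μ₀ + τ_data·x̄)/(τ₀+τ_data), with τ₀=1/σ₀² and τ_data=n/σ².
Here τ₀ = 1/25.3 = 0.039526 and τ_data = 13/40.9 = 0.317848, so τ_n = 0.357374.
Rearranging for μ₀: μ₀ = (μ_n·τ_n − τ_data·x̄)/τ₀ = (-1.3940·0.357374 − 0.317848·-2.5) / 0.039526 = 0.296441/0.039526 ≈ 7.5.

μ₀ = 7.5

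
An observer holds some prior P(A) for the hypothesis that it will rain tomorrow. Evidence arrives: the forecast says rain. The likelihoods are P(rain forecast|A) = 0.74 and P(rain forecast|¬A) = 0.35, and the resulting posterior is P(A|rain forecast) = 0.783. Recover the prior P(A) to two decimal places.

P(A) = 0.63

Bayes' rule in odds form gives O(A|E) = O(A)·[P(E|A)/P(E|¬A)], hence O(A) = O(A|E)/LR.
Posterior odds = 0.783/(1−0.783) = 3.6083. LR = 0.74/0.35 = 2.1143.
Prior odds = 3.6083/2.1143 = 1.7066, so P(A) = 1.7066/(1+1.7066) ≈ 0.63.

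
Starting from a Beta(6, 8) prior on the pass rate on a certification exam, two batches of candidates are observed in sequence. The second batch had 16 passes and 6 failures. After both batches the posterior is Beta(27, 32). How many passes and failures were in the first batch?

Because Beta–binomial updating is additive in the counts, the combined data contributed (α_post−α_prior, β_post−β_prior) successes and failures.
Total across both batches: 27−6=21 passes, 32−8=24 failures.
Subtract the second batch: 21−16=5 passes and 24−6=18 failures.

5 passes and 18 failures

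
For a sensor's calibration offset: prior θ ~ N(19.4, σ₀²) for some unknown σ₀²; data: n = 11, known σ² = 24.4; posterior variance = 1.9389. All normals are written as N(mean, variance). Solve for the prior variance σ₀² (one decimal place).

For the Normal–Normal model with known σ², precisions add: τ_n = τ₀ + n/σ².
So 1/σ₀² = 1/1.9389 − 11/24.4 = 0.515756 − 0.450820 = 0.064936.
Hence σ₀² = 1/0.064936 ≈ 15.4.

σ₀² = 15.4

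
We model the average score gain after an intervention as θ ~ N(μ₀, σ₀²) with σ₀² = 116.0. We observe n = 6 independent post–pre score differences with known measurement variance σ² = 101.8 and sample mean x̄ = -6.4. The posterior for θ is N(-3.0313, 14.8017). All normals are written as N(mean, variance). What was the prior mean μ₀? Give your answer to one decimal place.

μ₀ = 20.0

With known observation variance, the Normal–Normal posterior has precision τ_n = τ₀ + n/σ² and mean μ_n = (τ₀μ₀ + (n/σ²)x̄)/τ_n.
Here τ₀ = 1/116.0 = 0.008621 and τ_data = 6/101.8 = 0.058939, so τ_n = 0.067560.
Rearranging for μ₀: μ₀ = (μ_n·τ_n − τ_data·x̄)/τ₀ = (-3.0313·0.067560 − 0.058939·-6.4) / 0.008621 = 0.172415/0.008621 ≈ 20.0.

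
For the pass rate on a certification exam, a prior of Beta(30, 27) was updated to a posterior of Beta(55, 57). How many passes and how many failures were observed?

25 passes and 30 failures

A Beta(a, b) prior with s successes and f failures in binomial data gives a Beta(a+s, b+f) posterior.
So s = 55 − 30 = 25 and f = 57 − 27 = 30.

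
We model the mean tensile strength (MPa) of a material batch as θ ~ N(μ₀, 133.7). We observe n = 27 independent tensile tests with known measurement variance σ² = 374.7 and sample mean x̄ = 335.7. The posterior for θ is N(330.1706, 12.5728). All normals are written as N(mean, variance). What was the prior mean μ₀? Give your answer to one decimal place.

μ₀ = 276.9

The posterior mean is a precision-weighted average: μ_n = (τ₀μ₀ + τ_data·x̄)/(τ₀+τ_data), with τ₀=1/σ₀² and τ_data=n/σ².
Here τ₀ = 1/133.7 = 0.007479 and τ_data = 27/374.7 = 0.072058, so τ_n = 0.079537.
Rearranging for μ₀: μ₀ = (μ_n·τ_n − τ_data·x̄)/τ₀ = (330.1706·0.079537 − 0.072058·335.7) / 0.007479 = 2.070908/0.007479 ≈ 276.9.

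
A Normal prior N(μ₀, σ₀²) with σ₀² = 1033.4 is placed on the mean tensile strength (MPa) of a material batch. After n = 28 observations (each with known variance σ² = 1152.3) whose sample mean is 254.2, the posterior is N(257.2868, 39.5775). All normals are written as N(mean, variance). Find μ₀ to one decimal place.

With known observation variance, the Normal–Normal posterior has precision τ_n = τ₀ + n/σ² and mean μ_n = (τ₀μ₀ + (n/σ²)x̄)/τ_n.
Here τ₀ = 1/1033.4 = 0.000968 and τ_data = 28/1152.3 = 0.024299, so τ_n = 0.025267.
Rearranging for μ₀: μ₀ = (μ_n·τ_n − τ_data·x̄)/τ₀ = (257.2868·0.025267 − 0.024299·254.2) / 0.000968 = 0.324060/0.000968 ≈ 334.8.

μ₀ = 334.8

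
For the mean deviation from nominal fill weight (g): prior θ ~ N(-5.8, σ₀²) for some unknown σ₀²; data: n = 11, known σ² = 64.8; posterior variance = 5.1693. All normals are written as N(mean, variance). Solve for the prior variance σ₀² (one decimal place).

σ₀² = 42.2

Posterior precision equals prior precision plus data precision: 1/σ_n² = 1/σ₀² + n/σ².
So 1/σ₀² = 1/5.1693 − 11/64.8 = 0.193450 − 0.169753 = 0.023697.
Hence σ₀² = 1/0.023697 ≈ 42.2.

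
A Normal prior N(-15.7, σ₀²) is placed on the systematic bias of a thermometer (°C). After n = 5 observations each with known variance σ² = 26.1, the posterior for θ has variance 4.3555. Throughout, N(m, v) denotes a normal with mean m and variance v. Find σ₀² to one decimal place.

Posterior precision equals prior precision plus data precision: 1/σ_n² = 1/σ₀² + n/σ².
So 1/σ₀² = 1/4.3555 − 5/26.1 = 0.229595 − 0.191571 = 0.038024.
Hence σ₀² = 1/0.038024 ≈ 26.3.

σ₀² = 26.3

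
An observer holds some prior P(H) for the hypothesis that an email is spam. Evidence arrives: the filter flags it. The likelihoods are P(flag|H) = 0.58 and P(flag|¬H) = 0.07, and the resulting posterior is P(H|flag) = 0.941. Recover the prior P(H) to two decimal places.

In odds form, posterior odds = prior odds × likelihood ratio, so prior odds = posterior odds ÷ LR.
Posterior odds = 0.941/(1−0.941) = 15.9492. LR = 0.58/0.07 = 8.2857.
Prior odds = 15.9492/8.2857 = 1.9249, so P(H) = 1.9249/(1+1.9249) ≈ 0.66.

P(H) = 0.66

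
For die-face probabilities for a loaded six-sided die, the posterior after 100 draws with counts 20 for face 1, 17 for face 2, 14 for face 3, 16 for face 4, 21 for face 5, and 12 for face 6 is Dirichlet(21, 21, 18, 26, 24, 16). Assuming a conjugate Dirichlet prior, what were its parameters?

Dirichlet(1, 4, 4, 10, 3, 4)

For a Dirichlet(α) prior with multinomial counts c, the posterior is Dirichlet(α + c) componentwise.
Subtract each count from the matching posterior parameter: 21−20=1, 21−17=4, 18−14=4, 26−16=10, 24−21=3, 16−12=4.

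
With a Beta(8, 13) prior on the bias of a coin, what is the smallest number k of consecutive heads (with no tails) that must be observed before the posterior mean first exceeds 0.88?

After k heads and 0 tails the posterior is Beta(8+k, 13), with mean (8+k)/(8+13+k).
Set (8+k)/(21+k) > 0.88 and solve: k > (0.88·21 − 8)/(1 − 0.88) = 87.333.
The smallest integer exceeding 87.333 is 88, and checking k=88: (96)/(109) = 0.8807 > 0.88.

k = 88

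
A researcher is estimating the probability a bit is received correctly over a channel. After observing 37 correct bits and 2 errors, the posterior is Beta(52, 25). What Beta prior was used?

A Beta(α, β) prior with s successes and f failures in binomial data gives a Beta(α+s, β+f) posterior.
Subtract the data counts: 52−37=15, 25−2=23.

Beta(15, 23)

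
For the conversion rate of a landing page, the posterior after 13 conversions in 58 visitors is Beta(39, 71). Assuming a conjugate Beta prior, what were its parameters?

Under Beta–binomial conjugacy the posterior parameters are (α+s, β+f).
Subtract the data counts: 39−13=26, 71−45=26.

Beta(26, 26)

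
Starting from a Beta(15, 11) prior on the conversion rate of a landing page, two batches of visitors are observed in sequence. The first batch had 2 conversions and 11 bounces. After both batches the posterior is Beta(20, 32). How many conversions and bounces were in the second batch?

Because Beta–binomial updating is additive in the counts, the combined data contributed (α_post−α_prior, β_post−β_prior) successes and failures.
Total across both batches: 20−15=5 conversions, 32−11=21 bounces.
Subtract the first batch: 5−2=3 conversions and 21−11=10 bounces.

3 conversions and 10 bounces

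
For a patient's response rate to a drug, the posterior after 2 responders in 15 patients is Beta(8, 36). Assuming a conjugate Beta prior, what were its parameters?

Beta is conjugate to the binomial likelihood: posterior = Beta(α+s, β+f).
Subtract the data counts: 8−2=6, 36−13=23.

Beta(6, 23)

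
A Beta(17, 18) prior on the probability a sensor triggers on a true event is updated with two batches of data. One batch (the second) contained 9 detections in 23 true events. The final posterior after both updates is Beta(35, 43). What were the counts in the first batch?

Sequential conjugate updates are equivalent to a single update on the pooled data, so total successes = posterior α − prior α and total failures = posterior β − prior β.
Total across both batches: 35−17=18 detections, 43−18=25 misses.
Subtract the second batch: 18−9=9 detections and 25−14=11 misses.

9 detections and 11 misses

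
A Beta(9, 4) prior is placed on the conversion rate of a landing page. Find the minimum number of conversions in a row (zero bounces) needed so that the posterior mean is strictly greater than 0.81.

k = 9

After k conversions and 0 bounces the posterior is Beta(9+k, 4), with mean (9+k)/(9+4+k).
Set (9+k)/(13+k) > 0.81 and solve: k > (0.81·13 − 9)/(1 − 0.81) = 8.053.
The smallest integer exceeding 8.053 is 9.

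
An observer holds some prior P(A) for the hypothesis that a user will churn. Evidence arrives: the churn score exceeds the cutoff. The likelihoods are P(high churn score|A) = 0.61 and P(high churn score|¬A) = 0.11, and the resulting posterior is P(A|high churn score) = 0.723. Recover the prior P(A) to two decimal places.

Bayes' rule in odds form gives O(A|E) = O(A)·[P(E|A)/P(E|¬A)], hence O(A) = O(A|E)/LR.
Posterior odds = 0.723/(1−0.723) = 2.6101. LR = 0.61/0.11 = 5.5455.
Prior odds = 2.6101/5.5455 = 0.4707, so P(A) = 0.4707/(1+0.4707) ≈ 0.32.

P(A) = 0.32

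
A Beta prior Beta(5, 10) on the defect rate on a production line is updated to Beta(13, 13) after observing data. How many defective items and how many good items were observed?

Under Beta–binomial conjugacy the posterior parameters are (a+s, b+f).
So s = 13 − 5 = 8 and f = 13 − 10 = 3.

8 defective items and 3 good items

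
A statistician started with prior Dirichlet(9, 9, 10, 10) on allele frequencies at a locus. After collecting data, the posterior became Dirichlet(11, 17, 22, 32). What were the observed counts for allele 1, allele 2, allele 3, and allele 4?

counts (2, 8, 12, 22)

For a Dirichlet(α) prior with multinomial counts c, the posterior is Dirichlet(α + c) componentwise.
Counts are posterior − prior componentwise: 11−9=2, 17−9=8, 22−10=12, 32−10=22.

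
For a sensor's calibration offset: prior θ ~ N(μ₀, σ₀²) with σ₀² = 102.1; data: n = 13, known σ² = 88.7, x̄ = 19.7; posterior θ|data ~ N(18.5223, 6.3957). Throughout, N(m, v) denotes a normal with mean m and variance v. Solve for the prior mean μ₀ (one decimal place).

μ₀ = 0.9

The posterior mean is a precision-weighted average: μ_n = (τ₀μ₀ + τ_data·x̄)/(τ₀+τ_data), with τ₀=1/σ₀² and τ_data=n/σ².
Here τ₀ = 1/102.1 = 0.009794 and τ_data = 13/88.7 = 0.146561, so τ_n = 0.156355.
Rearranging for μ₀: μ₀ = (μ_n·τ_n − τ_data·x̄)/τ₀ = (18.5223·0.156355 − 0.146561·19.7) / 0.009794 = 0.008803/0.009794 ≈ 0.9.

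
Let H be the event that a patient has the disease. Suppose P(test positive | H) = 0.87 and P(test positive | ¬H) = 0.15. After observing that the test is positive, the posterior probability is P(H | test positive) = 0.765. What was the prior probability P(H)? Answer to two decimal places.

P(H) = 0.36

In odds form, posterior odds = prior odds × likelihood ratio, so prior odds = posterior odds ÷ LR.
Posterior odds = 0.765/(1−0.765) = 3.2553. LR = 0.87/0.15 = 5.8000.
Prior odds = 3.2553/5.8000 = 0.5613, so P(H) = 0.5613/(1+0.5613) ≈ 0.36.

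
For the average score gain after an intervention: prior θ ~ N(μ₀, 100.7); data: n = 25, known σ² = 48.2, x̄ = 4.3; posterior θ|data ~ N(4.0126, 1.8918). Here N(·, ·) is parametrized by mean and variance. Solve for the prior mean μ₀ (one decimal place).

μ₀ = -11.0

With known observation variance, the Normal–Normal posterior has precision τ_n = τ₀ + n/σ² and mean μ_n = (τ₀μ₀ + (n/σ²)x̄)/τ_n.
Here τ₀ = 1/100.7 = 0.009930 and τ_data = 25/48.2 = 0.518672, so τ_n = 0.528602.
Rearranging for μ₀: μ₀ = (μ_n·τ_n − τ_data·x̄)/τ₀ = (4.0126·0.528602 − 0.518672·4.3) / 0.009930 = -0.109221/0.009930 ≈ -11.0.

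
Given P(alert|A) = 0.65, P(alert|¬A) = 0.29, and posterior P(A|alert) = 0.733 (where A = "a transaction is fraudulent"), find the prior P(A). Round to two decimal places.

Bayes' rule in odds form gives O(A|E) = O(A)·[P(E|A)/P(E|¬A)], hence O(A) = O(A|E)/LR.
Posterior odds = 0.733/(1−0.733) = 2.7453. LR = 0.65/0.29 = 2.2414.
Prior odds = 2.7453/2.2414 = 1.2248, so P(A) = 1.2248/(1+1.2248) ≈ 0.55.

P(A) = 0.55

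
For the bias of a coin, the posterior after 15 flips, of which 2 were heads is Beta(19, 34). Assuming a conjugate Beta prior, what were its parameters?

Beta(17, 21)

Beta is conjugate to the binomial likelihood: posterior = Beta(α+s, β+f).
So α = 19 − 2 = 17 and β = 34 − 13 = 21.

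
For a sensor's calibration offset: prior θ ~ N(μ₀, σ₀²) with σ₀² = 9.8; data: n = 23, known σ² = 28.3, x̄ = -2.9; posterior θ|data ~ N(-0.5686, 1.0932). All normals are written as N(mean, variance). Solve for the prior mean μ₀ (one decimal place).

μ₀ = 18.0

The posterior mean is a precision-weighted average: μ_n = (τ₀μ₀ + τ_data·x̄)/(τ₀+τ_data), with τ₀=1/σ₀² and τ_data=n/σ².
Here τ₀ = 1/9.8 = 0.102041 and τ_data = 23/28.3 = 0.812721, so τ_n = 0.914762.
Rearranging for μ₀: μ₀ = (μ_n·τ_n − τ_data·x̄)/τ₀ = (-0.5686·0.914762 − 0.812721·-2.9) / 0.102041 = 1.836757/0.102041 ≈ 18.0.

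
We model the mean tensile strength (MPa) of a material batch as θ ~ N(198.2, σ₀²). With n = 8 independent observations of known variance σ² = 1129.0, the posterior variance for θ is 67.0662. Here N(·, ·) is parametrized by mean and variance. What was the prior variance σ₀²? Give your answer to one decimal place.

σ₀² = 127.8

Posterior precision equals prior precision plus data precision: 1/σ_n² = 1/σ₀² + n/σ².
So 1/σ₀² = 1/67.0662 − 8/1129.0 = 0.014911 − 0.007086 = 0.007825.
Hence σ₀² = 1/0.007825 ≈ 127.8.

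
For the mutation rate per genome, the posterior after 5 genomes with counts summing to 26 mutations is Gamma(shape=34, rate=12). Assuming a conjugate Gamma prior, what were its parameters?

Gamma(shape=8, rate=7)

A Gamma(α, β) prior (rate parametrization) on a Poisson rate with n observations summing to S gives posterior Gamma(α+S, β+n).
So α = 34 − 26 = 8 and β = 12 − 5 = 7.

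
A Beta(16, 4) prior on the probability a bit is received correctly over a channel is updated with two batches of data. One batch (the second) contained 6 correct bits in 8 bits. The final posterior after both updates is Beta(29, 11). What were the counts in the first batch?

Because Beta–binomial updating is additive in the counts, the combined data contributed (α_post−α_prior, β_post−β_prior) successes and failures.
Total across both batches: 29−16=13 correct bits, 11−4=7 errors.
Subtract the second batch: 13−6=7 correct bits and 7−2=5 errors.

7 correct bits and 5 errors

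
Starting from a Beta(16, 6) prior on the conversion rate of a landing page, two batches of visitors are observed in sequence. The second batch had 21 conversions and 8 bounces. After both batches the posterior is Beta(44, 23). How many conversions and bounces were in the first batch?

Because Beta–binomial updating is additive in the counts, the combined data contributed (α_post−α_prior, β_post−β_prior) successes and failures.
Total across both batches: 44−16=28 conversions, 23−6=17 bounces.
Subtract the second batch: 28−21=7 conversions and 17−8=9 bounces.

7 conversions and 9 bounces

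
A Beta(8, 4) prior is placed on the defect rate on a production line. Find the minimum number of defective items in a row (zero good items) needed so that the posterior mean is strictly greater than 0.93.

k = 46

After k defective items and 0 good items the posterior is Beta(8+k, 4), with mean (8+k)/(8+4+k).
Set (8+k)/(12+k) > 0.93 and solve: k > (0.93·12 − 8)/(1 − 0.93) = 45.143.
The smallest integer exceeding 45.143 is 46.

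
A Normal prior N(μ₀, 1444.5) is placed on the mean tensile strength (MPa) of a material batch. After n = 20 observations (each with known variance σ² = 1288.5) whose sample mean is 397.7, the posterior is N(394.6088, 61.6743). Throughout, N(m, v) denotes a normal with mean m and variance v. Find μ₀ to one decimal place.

The posterior mean is a precision-weighted average: μ_n = (τ₀μ₀ + τ_data·x̄)/(τ₀+τ_data), with τ₀=1/σ₀² and τ_data=n/σ².
Here τ₀ = 1/1444.5 = 0.000692 and τ_data = 20/1288.5 = 0.015522, so τ_n = 0.016214.
Rearranging for μ₀: μ₀ = (μ_n·τ_n − τ_data·x̄)/τ₀ = (394.6088·0.016214 − 0.015522·397.7) / 0.000692 = 0.225088/0.000692 ≈ 325.3.

μ₀ = 325.3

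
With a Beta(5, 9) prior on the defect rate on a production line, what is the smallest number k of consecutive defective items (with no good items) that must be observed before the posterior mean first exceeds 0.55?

After k defective items and 0 good items the posterior is Beta(5+k, 9), with mean (5+k)/(5+9+k).
Set (5+k)/(14+k) > 0.55 and solve: k > (0.55·14 − 5)/(1 − 0.55) = 6.000.
The smallest integer exceeding 6.000 is 7, and checking k=7: (12)/(21) = 0.5714 > 0.55.

k = 7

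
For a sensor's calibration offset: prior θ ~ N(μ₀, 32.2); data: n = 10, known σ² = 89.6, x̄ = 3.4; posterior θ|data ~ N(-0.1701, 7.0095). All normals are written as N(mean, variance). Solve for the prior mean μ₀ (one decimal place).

μ₀ = -13.0

The posterior mean is a precision-weighted average: μ_n = (τ₀μ₀ + τ_data·x̄)/(τ₀+τ_data), with τ₀=1/σ₀² and τ_data=n/σ².
Here τ₀ = 1/32.2 = 0.031056 and τ_data = 10/89.6 = 0.111607, so τ_n = 0.142663.
Rearranging for μ₀: μ₀ = (μ_n·τ_n − τ_data·x̄)/τ₀ = (-0.1701·0.142663 − 0.111607·3.4) / 0.031056 = -0.403731/0.031056 ≈ -13.0.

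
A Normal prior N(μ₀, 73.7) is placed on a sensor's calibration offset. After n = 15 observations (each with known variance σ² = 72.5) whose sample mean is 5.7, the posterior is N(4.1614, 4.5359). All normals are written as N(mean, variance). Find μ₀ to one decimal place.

The posterior mean is a precision-weighted average: μ_n = (τ₀μ₀ + τ_data·x̄)/(τ₀+τ_data), with τ₀=1/σ₀² and τ_data=n/σ².
Here τ₀ = 1/73.7 = 0.013569 and τ_data = 15/72.5 = 0.206897, so τ_n = 0.220466.
Rearranging for μ₀: μ₀ = (μ_n·τ_n − τ_data·x̄)/τ₀ = (4.1614·0.220466 − 0.206897·5.7) / 0.013569 = -0.261866/0.013569 ≈ -19.3.

μ₀ = -19.3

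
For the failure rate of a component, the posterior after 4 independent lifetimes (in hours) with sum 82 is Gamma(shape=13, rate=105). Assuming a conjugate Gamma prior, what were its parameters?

For an exponential likelihood with a Gamma(α, β) prior on the rate, n observations with total T give posterior Gamma(α+n, β+T).
So α = 13 − 4 = 9 and β = 105 − 82 = 23.

Gamma(shape=9, rate=23)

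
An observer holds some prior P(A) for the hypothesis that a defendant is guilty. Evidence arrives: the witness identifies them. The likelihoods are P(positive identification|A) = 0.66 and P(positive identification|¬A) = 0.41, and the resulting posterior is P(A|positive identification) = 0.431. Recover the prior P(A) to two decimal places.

Bayes' rule in odds form gives O(A|E) = O(A)·[P(E|A)/P(E|¬A)], hence O(A) = O(A|E)/LR.
Posterior odds = 0.431/(1−0.431) = 0.7575. LR = 0.66/0.41 = 1.6098.
Prior odds = 0.7575/1.6098 = 0.4706, so P(A) = 0.4706/(1+0.4706) ≈ 0.32.

P(A) = 0.32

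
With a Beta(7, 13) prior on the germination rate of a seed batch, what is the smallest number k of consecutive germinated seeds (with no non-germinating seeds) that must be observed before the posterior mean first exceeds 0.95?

After k germinated seeds and 0 non-germinating seeds the posterior is Beta(7+k, 13), with mean (7+k)/(7+13+k).
Set (7+k)/(20+k) > 0.95 and solve: k > (0.95·20 − 7)/(1 − 0.95) = 240.000.
The smallest integer exceeding 240.000 is 241.

k = 241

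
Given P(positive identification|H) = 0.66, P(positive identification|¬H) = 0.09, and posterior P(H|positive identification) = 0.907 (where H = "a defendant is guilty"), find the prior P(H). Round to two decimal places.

Bayes' rule in odds form gives O(H|E) = O(H)·[P(E|H)/P(E|¬H)], hence O(H) = O(H|E)/LR.
Posterior odds = 0.907/(1−0.907) = 9.7527. LR = 0.66/0.09 = 7.3333.
Prior odds = 9.7527/7.3333 = 1.3299, so P(H) = 1.3299/(1+1.3299) ≈ 0.57.

P(H) = 0.57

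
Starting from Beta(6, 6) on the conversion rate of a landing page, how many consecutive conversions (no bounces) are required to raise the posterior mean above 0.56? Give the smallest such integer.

After k conversions and 0 bounces the posterior is Beta(6+k, 6), with mean (6+k)/(6+6+k).
Set (6+k)/(12+k) > 0.56 and solve: k > (0.56·12 − 6)/(1 − 0.56) = 1.636.
The smallest integer exceeding 1.636 is 2, and checking k=2: (8)/(14) = 0.5714 > 0.56.

k = 2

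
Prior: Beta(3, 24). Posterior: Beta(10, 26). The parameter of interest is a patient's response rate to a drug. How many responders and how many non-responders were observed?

Under Beta–binomial conjugacy the posterior parameters are (α+s, β+f).
So s = 10 − 3 = 7 and f = 26 − 24 = 2.

7 responders and 2 non-responders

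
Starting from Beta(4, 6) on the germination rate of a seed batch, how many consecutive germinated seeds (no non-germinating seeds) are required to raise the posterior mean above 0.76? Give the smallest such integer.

k = 16

After k germinated seeds and 0 non-germinating seeds the posterior is Beta(4+k, 6), with mean (4+k)/(4+6+k).
Set (4+k)/(10+k) > 0.76 and solve: k > (0.76·10 − 4)/(1 − 0.76) = 15.000.
The smallest integer exceeding 15.000 is 16, and checking k=16: (20)/(26) = 0.7692 > 0.76.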